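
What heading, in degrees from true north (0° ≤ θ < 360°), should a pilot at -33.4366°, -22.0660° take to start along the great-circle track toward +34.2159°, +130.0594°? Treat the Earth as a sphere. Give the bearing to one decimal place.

Δλ = 130.0594 − -22.0660 = 152.1254°.
θ = atan2( sin Δλ · cos φ₂ , cos φ₁ · sin φ₂ − sin φ₁ · cos φ₂ · cos Δλ )
  = atan2(0.38662, 0.06647) = 80.245° → normalised to [0°, 360°): 80.245°.

80.2°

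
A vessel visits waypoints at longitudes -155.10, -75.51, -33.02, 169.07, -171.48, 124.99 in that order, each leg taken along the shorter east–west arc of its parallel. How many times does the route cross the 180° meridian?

Leg 1: -155.10° → -75.51°, shortest Δλ = 79.59° (east) — does not cross 180°.
Leg 2: -75.51° → -33.02°, shortest Δλ = 42.49° (east) — does not cross 180°.
Leg 3: -33.02° → +169.07°, shortest Δλ = -157.91° (west) — crosses 180°.
Leg 4: +169.07° → -171.48°, shortest Δλ = 19.45° (east) — crosses 180°.
Leg 5: -171.48° → +124.99°, shortest Δλ = -63.53° (west) — crosses 180°.
Total crossings: 3.

3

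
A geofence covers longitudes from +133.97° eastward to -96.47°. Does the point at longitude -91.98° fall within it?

No

Band width going east from +133.97° to -96.47°: ((-96.47 − 133.97) mod 360) = 129.56°.
Offset of -91.98° east of the west edge: ((-91.98 − 133.97) mod 360) = 134.05°.
134.05° > 129.56° ⇒ outside.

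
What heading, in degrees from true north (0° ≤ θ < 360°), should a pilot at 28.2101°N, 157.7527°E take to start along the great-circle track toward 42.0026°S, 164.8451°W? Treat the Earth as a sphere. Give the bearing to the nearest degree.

Δλ = -164.8451 − 157.7527 = -322.5978°; wrapped into (−180°, 180°]: 37.4022°.
θ = atan2( sin Δλ · cos φ₂ , cos φ₁ · sin φ₂ − sin φ₁ · cos φ₂ · cos Δλ )
  = atan2(0.45137, -0.86873) = 152.545° → normalised to [0°, 360°): 152.545°.

153°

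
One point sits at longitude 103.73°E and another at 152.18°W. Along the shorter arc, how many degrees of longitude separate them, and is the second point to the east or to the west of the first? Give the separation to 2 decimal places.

104.09° east

Raw difference: -152.18 − 103.73 = -255.91°.
Normalise into (−180°, 180°]: -255.91° + 360° = 104.09°.
Positive ⇒ the second point lies to the east; separation 104.09°.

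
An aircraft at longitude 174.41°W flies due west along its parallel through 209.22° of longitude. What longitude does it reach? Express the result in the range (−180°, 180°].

Start at -174.41°; shift −209.22° → -383.63°.
-383.63° lies outside (−180°, 180°]; add 360° → -23.63°.

23.63°W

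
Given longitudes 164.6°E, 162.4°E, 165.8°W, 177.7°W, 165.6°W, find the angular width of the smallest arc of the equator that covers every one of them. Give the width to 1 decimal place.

32.0°

Sort the longitudes: -177.7°, -165.8°, -165.6°, +162.4°, +164.6°.
Eastward gaps between consecutive values (wrapping around): 11.9°, 0.2°, 328.0°, 2.2°, 17.7°.
Largest gap = 328.0° ⇒ minimal covering band is its complement: 360° − 328.0° = 32.0°.
Band runs from +162.4° eastward to -165.6°, crossing the antimeridian.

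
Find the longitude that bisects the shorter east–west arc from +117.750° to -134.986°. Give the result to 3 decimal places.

Signed shortest Δλ from +117.750° to -134.986° is +107.264°.
Midpoint longitude = +117.750° + (+107.264°)/2 = +117.750° + 53.632° = +171.382°.
(The naïve average (+117.750 + -134.986)/2 = -8.618° is on the wrong side of the globe.)

+171.382°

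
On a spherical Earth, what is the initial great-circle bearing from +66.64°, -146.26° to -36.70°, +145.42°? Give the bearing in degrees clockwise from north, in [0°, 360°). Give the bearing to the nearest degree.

Δλ = 145.42 − -146.26 = 291.68°; wrapped into (−180°, 180°]: -68.32°.
θ = atan2( sin Δλ · cos φ₂ , cos φ₁ · sin φ₂ − sin φ₁ · cos φ₂ · cos Δλ )
  = atan2(-0.74506, -0.50888) = -124.333° → normalised to [0°, 360°): 235.667°.

236°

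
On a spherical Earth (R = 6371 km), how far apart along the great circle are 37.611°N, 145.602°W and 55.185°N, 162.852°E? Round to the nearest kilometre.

Δλ = 162.852 − -145.602 = 308.454°; wrapped into (−180°, 180°]: -51.546°.
Δφ = 55.185 − 37.611 = 17.574°.
a = sin²(Δφ/2) + cos φ₁ · cos φ₂ · sin²(Δλ/2) = 0.108842.
c = 2·atan2(√a, √(1−a)) = 0.67242 rad → d = 6371·c ≈ 4283.99 km.

4284 km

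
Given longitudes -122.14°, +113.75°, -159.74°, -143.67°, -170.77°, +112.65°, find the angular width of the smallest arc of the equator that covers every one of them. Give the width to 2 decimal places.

Sort the longitudes: -170.77°, -159.74°, -143.67°, -122.14°, +112.65°, +113.75°.
Eastward gaps between consecutive values (wrapping around): 11.03°, 16.07°, 21.53°, 234.79°, 1.10°, 75.48°.
Largest gap = 234.79° ⇒ minimal covering band is its complement: 360° − 234.79° = 125.21°.
Band runs from +112.65° eastward to -122.14°, crossing the antimeridian.

125.21°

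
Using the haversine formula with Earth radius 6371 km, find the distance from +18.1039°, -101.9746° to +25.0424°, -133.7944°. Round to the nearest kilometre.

Δλ = -133.7944 − -101.9746 = -31.8198°.
Δφ = 25.0424 − 18.1039 = 6.9385°.
a = sin²(Δφ/2) + cos φ₁ · cos φ₂ · sin²(Δλ/2) = 0.068372.
c = 2·atan2(√a, √(1−a)) = 0.52911 rad → d = 6371·c ≈ 3370.97 km.

3371 km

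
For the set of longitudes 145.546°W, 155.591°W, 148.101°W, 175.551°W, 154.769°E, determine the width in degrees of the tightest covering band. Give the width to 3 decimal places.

Sort the longitudes: -175.551°, -155.591°, -148.101°, -145.546°, +154.769°.
Eastward gaps between consecutive values (wrapping around): 19.960°, 7.490°, 2.555°, 300.315°, 29.680°.
Largest gap = 300.315° ⇒ minimal covering band is its complement: 360° − 300.315° = 59.685°.
Band runs from +154.769° eastward to -145.546°, crossing the antimeridian.

59.685°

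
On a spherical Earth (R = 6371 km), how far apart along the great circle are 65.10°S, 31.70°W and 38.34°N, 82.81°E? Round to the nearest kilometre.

14945 km

Δλ = 82.81 − -31.70 = 114.51°.
Δφ = 38.34 − -65.10 = 103.44°.
a = sin²(Δφ/2) + cos φ₁ · cos φ₂ · sin²(Δλ/2) = 0.849832.
c = 2·atan2(√a, √(1−a)) = 2.34572 rad → d = 6371·c ≈ 14944.60 km.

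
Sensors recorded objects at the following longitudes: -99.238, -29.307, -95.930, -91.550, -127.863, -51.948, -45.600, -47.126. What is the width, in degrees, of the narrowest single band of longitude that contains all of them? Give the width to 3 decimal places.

Sort the longitudes: -127.863°, -99.238°, -95.930°, -91.550°, -51.948°, -47.126°, -45.600°, -29.307°.
Eastward gaps between consecutive values (wrapping around): 28.625°, 3.308°, 4.380°, 39.602°, 4.822°, 1.526°, 16.293°, 261.444°.
Largest gap = 261.444° ⇒ minimal covering band is its complement: 360° − 261.444° = 98.556°.
Band runs from -127.863° eastward to -29.307°.

98.556°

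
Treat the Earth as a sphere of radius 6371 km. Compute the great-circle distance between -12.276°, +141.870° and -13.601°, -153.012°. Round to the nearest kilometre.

Δλ = -153.012 − 141.870 = -294.882°; wrapped into (−180°, 180°]: 65.118°.
Δφ = -13.601 − -12.276 = -1.325°.
a = sin²(Δφ/2) + cos φ₁ · cos φ₂ · sin²(Δλ/2) = 0.275200.
c = 2·atan2(√a, √(1−a)) = 1.10448 rad → d = 6371·c ≈ 7036.63 km.

7037 km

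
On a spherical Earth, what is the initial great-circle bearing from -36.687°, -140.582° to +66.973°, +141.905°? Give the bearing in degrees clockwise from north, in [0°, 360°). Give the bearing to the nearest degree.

Δλ = 141.905 − -140.582 = 282.487°; wrapped into (−180°, 180°]: -77.513°.
θ = atan2( sin Δλ · cos φ₂ , cos φ₁ · sin φ₂ − sin φ₁ · cos φ₂ · cos Δλ )
  = atan2(-0.38191, 0.78855) = -25.842° → normalised to [0°, 360°): 334.158°.

334°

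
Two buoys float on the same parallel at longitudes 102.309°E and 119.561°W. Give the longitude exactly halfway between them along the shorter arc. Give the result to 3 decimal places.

171.374°E

Signed shortest Δλ from +102.309° to -119.561° is +138.130°.
Midpoint longitude = +102.309° + (+138.130°)/2 = +102.309° + 69.065° = +171.374°.
(The naïve average (+102.309 + -119.561)/2 = -8.626° is on the wrong side of the globe.)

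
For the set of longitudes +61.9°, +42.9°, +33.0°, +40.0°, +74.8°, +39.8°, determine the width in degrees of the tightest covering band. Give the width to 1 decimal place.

Sort the longitudes: +33.0°, +39.8°, +40.0°, +42.9°, +61.9°, +74.8°.
Eastward gaps between consecutive values (wrapping around): 6.8°, 0.2°, 2.9°, 19.0°, 12.9°, 318.2°.
Largest gap = 318.2° ⇒ minimal covering band is its complement: 360° − 318.2° = 41.8°.
Band runs from +33.0° eastward to +74.8°.

41.8°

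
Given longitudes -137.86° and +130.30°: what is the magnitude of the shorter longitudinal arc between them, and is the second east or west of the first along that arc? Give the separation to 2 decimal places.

91.84° west

Raw difference: 130.30 − -137.86 = 268.16°.
Normalise into (−180°, 180°]: 268.16° − 360° = -91.84°.
Negative ⇒ the second point lies to the west; separation 91.84°.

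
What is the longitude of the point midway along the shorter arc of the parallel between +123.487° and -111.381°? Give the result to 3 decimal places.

Signed shortest Δλ from +123.487° to -111.381° is +125.132°.
Midpoint longitude = +123.487° + (+125.132°)/2 = +123.487° + 62.566° = +186.053°.
Normalise into (−180°, 180°]: -173.947°.
(The naïve average (+123.487 + -111.381)/2 = 6.053° is on the wrong side of the globe.)

-173.947°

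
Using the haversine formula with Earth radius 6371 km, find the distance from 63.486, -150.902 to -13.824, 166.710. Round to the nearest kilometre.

9329 km

Δλ = 166.710 − -150.902 = 317.612°; wrapped into (−180°, 180°]: -42.388°.
Δφ = -13.824 − 63.486 = -77.310°.
a = sin²(Δφ/2) + cos φ₁ · cos φ₂ · sin²(Δλ/2) = 0.446819.
c = 2·atan2(√a, √(1−a)) = 1.46423 rad → d = 6371·c ≈ 9328.63 km.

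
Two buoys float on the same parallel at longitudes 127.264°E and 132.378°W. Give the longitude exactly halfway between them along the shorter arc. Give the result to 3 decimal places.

177.443°E

Signed shortest Δλ from +127.264° to -132.378° is +100.358°.
Midpoint longitude = +127.264° + (+100.358°)/2 = +127.264° + 50.179° = +177.443°.
(The naïve average (+127.264 + -132.378)/2 = -2.557° is on the wrong side of the globe.)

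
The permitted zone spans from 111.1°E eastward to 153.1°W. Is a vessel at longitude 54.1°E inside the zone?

Band width going east from +111.1° to -153.1°: ((-153.1 − 111.1) mod 360) = 95.8°.
Offset of +54.1° east of the west edge: ((54.1 − 111.1) mod 360) = 303.0°.
303.0° > 95.8° ⇒ outside.

No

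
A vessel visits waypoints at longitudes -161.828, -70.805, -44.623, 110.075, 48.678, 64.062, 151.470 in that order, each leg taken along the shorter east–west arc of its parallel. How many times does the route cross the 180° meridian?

0

Leg 1: -161.828° → -70.805°, shortest Δλ = 91.023° (east) — does not cross 180°.
Leg 2: -70.805° → -44.623°, shortest Δλ = 26.182° (east) — does not cross 180°.
Leg 3: -44.623° → +110.075°, shortest Δλ = 154.698° (east) — does not cross 180°.
Leg 4: +110.075° → +48.678°, shortest Δλ = -61.397° (west) — does not cross 180°.
Leg 5: +48.678° → +64.062°, shortest Δλ = 15.384° (east) — does not cross 180°.
Leg 6: +64.062° → +151.470°, shortest Δλ = 87.408° (east) — does not cross 180°.
Total crossings: 0.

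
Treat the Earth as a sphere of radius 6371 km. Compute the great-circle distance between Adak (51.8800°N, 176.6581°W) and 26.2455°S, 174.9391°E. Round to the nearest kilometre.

Δλ = 174.9391 − -176.6581 = 351.5972°; wrapped into (−180°, 180°]: -8.4028°.
Δφ = -26.2455 − 51.8800 = -78.1255°.
a = sin²(Δφ/2) + cos φ₁ · cos φ₂ · sin²(Δλ/2) = 0.400087.
c = 2·atan2(√a, √(1−a)) = 1.36962 rad → d = 6371·c ≈ 8725.83 km.

8726 km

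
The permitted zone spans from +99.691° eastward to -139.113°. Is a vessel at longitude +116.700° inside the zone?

Band width going east from +99.691° to -139.113°: ((-139.113 − 99.691) mod 360) = 121.196°.
Offset of +116.700° east of the west edge: ((116.700 − 99.691) mod 360) = 17.009°.
17.009° ≤ 121.196° ⇒ inside.

Yes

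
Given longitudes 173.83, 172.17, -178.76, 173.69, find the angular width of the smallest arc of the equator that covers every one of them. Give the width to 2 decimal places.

Sort the longitudes: -178.76°, +172.17°, +173.69°, +173.83°.
Eastward gaps between consecutive values (wrapping around): 350.93°, 1.52°, 0.14°, 7.41°.
Largest gap = 350.93° ⇒ minimal covering band is its complement: 360° − 350.93° = 9.07°.
Band runs from +172.17° eastward to -178.76°, crossing the antimeridian.

9.07°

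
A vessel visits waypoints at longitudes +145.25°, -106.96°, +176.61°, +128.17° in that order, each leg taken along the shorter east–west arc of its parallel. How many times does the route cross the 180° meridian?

2

Leg 1: +145.25° → -106.96°, shortest Δλ = 107.79° (east) — crosses 180°.
Leg 2: -106.96° → +176.61°, shortest Δλ = -76.43° (west) — crosses 180°.
Leg 3: +176.61° → +128.17°, shortest Δλ = -48.44° (west) — does not cross 180°.
Total crossings: 2.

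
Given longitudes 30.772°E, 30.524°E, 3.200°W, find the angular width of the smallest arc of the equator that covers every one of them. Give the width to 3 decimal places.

Sort the longitudes: -3.200°, +30.524°, +30.772°.
Eastward gaps between consecutive values (wrapping around): 33.724°, 0.248°, 326.028°.
Largest gap = 326.028° ⇒ minimal covering band is its complement: 360° − 326.028° = 33.972°.
Band runs from -3.200° eastward to +30.772°.

33.972°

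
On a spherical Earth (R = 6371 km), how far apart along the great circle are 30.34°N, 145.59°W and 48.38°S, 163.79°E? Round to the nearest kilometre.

10096 km

Δλ = 163.79 − -145.59 = 309.38°; wrapped into (−180°, 180°]: -50.62°.
Δφ = -48.38 − 30.34 = -78.72°.
a = sin²(Δφ/2) + cos φ₁ · cos φ₂ · sin²(Δλ/2) = 0.506966.
c = 2·atan2(√a, √(1−a)) = 1.58473 rad → d = 6371·c ≈ 10096.30 km.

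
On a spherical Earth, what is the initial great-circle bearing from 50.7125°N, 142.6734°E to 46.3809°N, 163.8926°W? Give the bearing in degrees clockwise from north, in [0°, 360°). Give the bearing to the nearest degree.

Δλ = -163.8926 − 142.6734 = -306.5660°; wrapped into (−180°, 180°]: 53.4340°.
θ = atan2( sin Δλ · cos φ₂ , cos φ₁ · sin φ₂ − sin φ₁ · cos φ₂ · cos Δλ )
  = atan2(0.55408, 0.14032) = 75.789° → normalised to [0°, 360°): 75.789°.

76°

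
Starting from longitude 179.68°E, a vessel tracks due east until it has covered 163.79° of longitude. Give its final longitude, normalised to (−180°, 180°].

16.53°W

Start at +179.68°; shift +163.79° → +343.47°.
+343.47° lies outside (−180°, 180°]; subtract 360° → -16.53°.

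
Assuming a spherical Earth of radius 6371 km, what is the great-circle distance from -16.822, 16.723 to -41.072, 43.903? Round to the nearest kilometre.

3746 km

Δλ = 43.903 − 16.723 = 27.180°.
Δφ = -41.072 − -16.822 = -24.250°.
a = sin²(Δφ/2) + cos φ₁ · cos φ₂ · sin²(Δλ/2) = 0.083961.
c = 2·atan2(√a, √(1−a)) = 0.58795 rad → d = 6371·c ≈ 3745.85 km.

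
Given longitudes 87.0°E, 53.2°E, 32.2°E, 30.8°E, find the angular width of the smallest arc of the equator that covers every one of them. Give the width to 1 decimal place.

56.2°

Sort the longitudes: +30.8°, +32.2°, +53.2°, +87.0°.
Eastward gaps between consecutive values (wrapping around): 1.4°, 21.0°, 33.8°, 303.8°.
Largest gap = 303.8° ⇒ minimal covering band is its complement: 360° − 303.8° = 56.2°.
Band runs from +30.8° eastward to +87.0°.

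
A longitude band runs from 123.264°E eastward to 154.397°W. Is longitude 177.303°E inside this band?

Band width going east from +123.264° to -154.397°: ((-154.397 − 123.264) mod 360) = 82.339°.
Offset of +177.303° east of the west edge: ((177.303 − 123.264) mod 360) = 54.039°.
54.039° ≤ 82.339° ⇒ inside.

Yes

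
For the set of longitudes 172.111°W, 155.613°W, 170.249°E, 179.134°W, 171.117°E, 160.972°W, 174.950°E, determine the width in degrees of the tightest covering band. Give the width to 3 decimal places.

Sort the longitudes: -179.134°, -172.111°, -160.972°, -155.613°, +170.249°, +171.117°, +174.950°.
Eastward gaps between consecutive values (wrapping around): 7.023°, 11.139°, 5.359°, 325.862°, 0.868°, 3.833°, 5.916°.
Largest gap = 325.862° ⇒ minimal covering band is its complement: 360° − 325.862° = 34.138°.
Band runs from +170.249° eastward to -155.613°, crossing the antimeridian.

34.138°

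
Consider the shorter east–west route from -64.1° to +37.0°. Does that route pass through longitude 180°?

No

Signed shortest Δλ = ((37.0 − -64.1 + 180) mod 360) − 180 = 101.1°.
Going east by 101.1° from -64.1° reaches +37.0° without touching 180°.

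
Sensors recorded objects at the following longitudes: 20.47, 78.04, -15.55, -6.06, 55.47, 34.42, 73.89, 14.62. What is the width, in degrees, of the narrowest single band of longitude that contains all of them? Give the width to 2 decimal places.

Sort the longitudes: -15.55°, -6.06°, +14.62°, +20.47°, +34.42°, +55.47°, +73.89°, +78.04°.
Eastward gaps between consecutive values (wrapping around): 9.49°, 20.68°, 5.85°, 13.95°, 21.05°, 18.42°, 4.15°, 266.41°.
Largest gap = 266.41° ⇒ minimal covering band is its complement: 360° − 266.41° = 93.59°.
Band runs from -15.55° eastward to +78.04°.

93.59°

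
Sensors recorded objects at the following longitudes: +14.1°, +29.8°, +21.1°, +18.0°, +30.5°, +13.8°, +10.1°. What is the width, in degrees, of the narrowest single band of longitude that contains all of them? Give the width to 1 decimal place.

20.4°

Sort the longitudes: +10.1°, +13.8°, +14.1°, +18.0°, +21.1°, +29.8°, +30.5°.
Eastward gaps between consecutive values (wrapping around): 3.7°, 0.3°, 3.9°, 3.1°, 8.7°, 0.7°, 339.6°.
Largest gap = 339.6° ⇒ minimal covering band is its complement: 360° − 339.6° = 20.4°.
Band runs from +10.1° eastward to +30.5°.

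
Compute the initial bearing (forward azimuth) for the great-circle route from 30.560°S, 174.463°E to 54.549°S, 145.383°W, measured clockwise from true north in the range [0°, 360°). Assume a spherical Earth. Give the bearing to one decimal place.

Δλ = -145.383 − 174.463 = -319.846°; wrapped into (−180°, 180°]: 40.154°.
θ = atan2( sin Δλ · cos φ₂ , cos φ₁ · sin φ₂ − sin φ₁ · cos φ₂ · cos Δλ )
  = atan2(0.37401, -0.47606) = 141.846° → normalised to [0°, 360°): 141.846°.

141.8°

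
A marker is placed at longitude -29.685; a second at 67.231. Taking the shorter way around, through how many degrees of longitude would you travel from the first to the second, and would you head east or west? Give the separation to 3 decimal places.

96.916° east

Raw difference: 67.231 − -29.685 = 96.916°.
Normalise into (−180°, 180°]: 96.916° stays 96.916°.
Positive ⇒ the second point lies to the east; separation 96.916°.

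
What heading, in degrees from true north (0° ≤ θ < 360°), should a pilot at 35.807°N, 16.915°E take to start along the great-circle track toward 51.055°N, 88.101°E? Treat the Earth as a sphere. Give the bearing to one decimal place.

Δλ = 88.101 − 16.915 = 71.186°.
θ = atan2( sin Δλ · cos φ₂ , cos φ₁ · sin φ₂ − sin φ₁ · cos φ₂ · cos Δλ )
  = atan2(0.59499, 0.51215) = 49.279° → normalised to [0°, 360°): 49.279°.

49.3°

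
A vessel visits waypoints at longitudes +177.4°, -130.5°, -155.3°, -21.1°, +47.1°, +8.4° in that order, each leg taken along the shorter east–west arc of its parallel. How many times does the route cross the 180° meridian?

Leg 1: +177.4° → -130.5°, shortest Δλ = 52.1° (east) — crosses 180°.
Leg 2: -130.5° → -155.3°, shortest Δλ = -24.8° (west) — does not cross 180°.
Leg 3: -155.3° → -21.1°, shortest Δλ = 134.2° (east) — does not cross 180°.
Leg 4: -21.1° → +47.1°, shortest Δλ = 68.2° (east) — does not cross 180°.
Leg 5: +47.1° → +8.4°, shortest Δλ = -38.7° (west) — does not cross 180°.
Total crossings: 1.

1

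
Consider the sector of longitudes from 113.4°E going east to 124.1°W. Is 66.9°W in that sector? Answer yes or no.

No

Band width going east from +113.4° to -124.1°: ((-124.1 − 113.4) mod 360) = 122.5°.
Offset of -66.9° east of the west edge: ((-66.9 − 113.4) mod 360) = 179.7°.
179.7° > 122.5° ⇒ outside.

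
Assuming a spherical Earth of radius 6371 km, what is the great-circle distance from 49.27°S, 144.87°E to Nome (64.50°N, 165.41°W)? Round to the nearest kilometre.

Δλ = -165.41 − 144.87 = -310.28°; wrapped into (−180°, 180°]: 49.72°.
Δφ = 64.50 − -49.27 = 113.77°.
a = sin²(Δφ/2) + cos φ₁ · cos φ₂ · sin²(Δλ/2) = 0.751180.
c = 2·atan2(√a, √(1−a)) = 2.09712 rad → d = 6371·c ≈ 13360.77 km.

13361 km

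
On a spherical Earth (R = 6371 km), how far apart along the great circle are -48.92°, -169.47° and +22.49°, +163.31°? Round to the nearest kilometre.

Δλ = 163.31 − -169.47 = 332.78°; wrapped into (−180°, 180°]: -27.22°.
Δφ = 22.49 − -48.92 = 71.41°.
a = sin²(Δφ/2) + cos φ₁ · cos φ₂ · sin²(Δλ/2) = 0.374221.
c = 2·atan2(√a, √(1−a)) = 1.31651 rad → d = 6371·c ≈ 8387.47 km.

8387 km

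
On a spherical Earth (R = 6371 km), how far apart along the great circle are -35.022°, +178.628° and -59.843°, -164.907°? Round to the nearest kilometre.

3006 km

Δλ = -164.907 − 178.628 = -343.535°; wrapped into (−180°, 180°]: 16.465°.
Δφ = -59.843 − -35.022 = -24.821°.
a = sin²(Δφ/2) + cos φ₁ · cos φ₂ · sin²(Δλ/2) = 0.054623.
c = 2·atan2(√a, √(1−a)) = 0.47180 rad → d = 6371·c ≈ 3005.82 km.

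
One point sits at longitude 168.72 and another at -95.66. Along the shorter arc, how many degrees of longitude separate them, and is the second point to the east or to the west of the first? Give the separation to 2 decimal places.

95.62° east

Raw difference: -95.66 − 168.72 = -264.38°.
Normalise into (−180°, 180°]: -264.38° + 360° = 95.62°.
Positive ⇒ the second point lies to the east; separation 95.62°.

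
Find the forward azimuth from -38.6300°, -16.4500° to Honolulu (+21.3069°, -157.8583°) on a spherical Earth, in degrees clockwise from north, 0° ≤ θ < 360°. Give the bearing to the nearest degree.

254°

Δλ = -157.8583 − -16.4500 = -141.4083°.
θ = atan2( sin Δλ · cos φ₂ , cos φ₁ · sin φ₂ − sin φ₁ · cos φ₂ · cos Δλ )
  = atan2(-0.58113, -0.17074) = -106.373° → normalised to [0°, 360°): 253.627°.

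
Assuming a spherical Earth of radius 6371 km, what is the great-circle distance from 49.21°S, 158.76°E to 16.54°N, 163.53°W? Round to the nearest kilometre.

Δλ = -163.53 − 158.76 = -322.29°; wrapped into (−180°, 180°]: 37.71°.
Δφ = 16.54 − -49.21 = 65.75°.
a = sin²(Δφ/2) + cos φ₁ · cos φ₂ · sin²(Δλ/2) = 0.360048.
c = 2·atan2(√a, √(1−a)) = 1.28710 rad → d = 6371·c ≈ 8200.13 km.

8200 km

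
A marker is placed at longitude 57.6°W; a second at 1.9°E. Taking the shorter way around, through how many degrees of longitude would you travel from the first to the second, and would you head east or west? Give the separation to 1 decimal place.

59.5° east

Raw difference: 1.9 − -57.6 = 59.5°.
Normalise into (−180°, 180°]: 59.5° stays 59.5°.
Positive ⇒ the second point lies to the east; separation 59.5°.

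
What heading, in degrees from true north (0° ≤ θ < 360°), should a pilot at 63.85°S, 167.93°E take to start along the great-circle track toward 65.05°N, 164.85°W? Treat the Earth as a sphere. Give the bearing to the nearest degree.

Δλ = -164.85 − 167.93 = -332.78°; wrapped into (−180°, 180°]: 27.22°.
θ = atan2( sin Δλ · cos φ₂ , cos φ₁ · sin φ₂ − sin φ₁ · cos φ₂ · cos Δλ )
  = atan2(0.19295, 0.73631) = 14.684° → normalised to [0°, 360°): 14.684°.

15°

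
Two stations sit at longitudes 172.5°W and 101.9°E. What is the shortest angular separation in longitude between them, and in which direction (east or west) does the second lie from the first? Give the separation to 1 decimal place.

85.6° west

Raw difference: 101.9 − -172.5 = 274.4°.
Normalise into (−180°, 180°]: 274.4° − 360° = -85.6°.
Negative ⇒ the second point lies to the west; separation 85.6°.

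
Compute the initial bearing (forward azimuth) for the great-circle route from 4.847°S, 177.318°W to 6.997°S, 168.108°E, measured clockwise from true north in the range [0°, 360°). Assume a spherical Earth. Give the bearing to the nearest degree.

261°

Δλ = 168.108 − -177.318 = 345.426°; wrapped into (−180°, 180°]: -14.574°.
θ = atan2( sin Δλ · cos φ₂ , cos φ₁ · sin φ₂ − sin φ₁ · cos φ₂ · cos Δλ )
  = atan2(-0.24976, -0.04021) = -99.147° → normalised to [0°, 360°): 260.853°.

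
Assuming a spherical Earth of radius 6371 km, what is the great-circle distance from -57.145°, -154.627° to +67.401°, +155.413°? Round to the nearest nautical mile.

Δλ = 155.413 − -154.627 = 310.040°; wrapped into (−180°, 180°]: -49.960°.
Δφ = 67.401 − -57.145 = 124.546°.
a = sin²(Δφ/2) + cos φ₁ · cos φ₂ · sin²(Δλ/2) = 0.820713.
c = 2·atan2(√a, √(1−a)) = 2.26715 rad → d = 6371·c ≈ 14444.03 km ≈ 7799.15 nmi.

7799 nmi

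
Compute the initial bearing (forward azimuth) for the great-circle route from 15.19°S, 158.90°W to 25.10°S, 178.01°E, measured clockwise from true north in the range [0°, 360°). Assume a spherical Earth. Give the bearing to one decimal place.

241.7°

Δλ = 178.01 − -158.90 = 336.91°; wrapped into (−180°, 180°]: -23.09°.
θ = atan2( sin Δλ · cos φ₂ , cos φ₁ · sin φ₂ − sin φ₁ · cos φ₂ · cos Δλ )
  = atan2(-0.35514, -0.19111) = -118.286° → normalised to [0°, 360°): 241.714°.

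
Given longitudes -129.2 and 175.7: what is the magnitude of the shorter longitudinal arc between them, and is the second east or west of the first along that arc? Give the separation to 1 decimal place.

55.1° west

Raw difference: 175.7 − -129.2 = 304.9°.
Normalise into (−180°, 180°]: 304.9° − 360° = -55.1°.
Negative ⇒ the second point lies to the west; separation 55.1°.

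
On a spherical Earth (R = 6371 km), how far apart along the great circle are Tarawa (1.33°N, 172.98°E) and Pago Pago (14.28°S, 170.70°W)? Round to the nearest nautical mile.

1349 nmi

Δλ = -170.70 − 172.98 = -343.68°; wrapped into (−180°, 180°]: 16.32°.
Δφ = -14.28 − 1.33 = -15.61°.
a = sin²(Δφ/2) + cos φ₁ · cos φ₂ · sin²(Δλ/2) = 0.037961.
c = 2·atan2(√a, √(1−a)) = 0.39218 rad → d = 6371·c ≈ 2498.57 km ≈ 1349.12 nmi.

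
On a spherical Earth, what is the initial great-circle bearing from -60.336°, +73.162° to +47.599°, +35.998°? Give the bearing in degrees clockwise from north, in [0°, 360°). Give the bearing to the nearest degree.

334°

Δλ = 35.998 − 73.162 = -37.164°.
θ = atan2( sin Δλ · cos φ₂ , cos φ₁ · sin φ₂ − sin φ₁ · cos φ₂ · cos Δλ )
  = atan2(-0.40735, 0.83241) = -26.076° → normalised to [0°, 360°): 333.924°.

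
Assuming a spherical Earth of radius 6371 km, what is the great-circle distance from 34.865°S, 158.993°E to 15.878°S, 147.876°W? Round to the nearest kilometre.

Δλ = -147.876 − 158.993 = -306.869°; wrapped into (−180°, 180°]: 53.131°.
Δφ = -15.878 − -34.865 = 18.987°.
a = sin²(Δφ/2) + cos φ₁ · cos φ₂ · sin²(Δλ/2) = 0.185048.
c = 2·atan2(√a, √(1−a)) = 0.88937 rad → d = 6371·c ≈ 5666.15 km.

5666 km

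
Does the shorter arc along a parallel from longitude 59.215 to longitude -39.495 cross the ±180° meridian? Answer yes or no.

Signed shortest Δλ = ((-39.495 − 59.215 + 180) mod 360) − 180 = -98.71°.
Going west by 98.71° from +59.215° reaches -39.495° without touching 180°.

No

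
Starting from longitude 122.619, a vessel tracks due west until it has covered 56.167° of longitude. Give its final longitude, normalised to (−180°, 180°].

+66.452°

Start at +122.619°; shift −56.167° → +66.452°.
+66.452° already lies in (−180°, 180°].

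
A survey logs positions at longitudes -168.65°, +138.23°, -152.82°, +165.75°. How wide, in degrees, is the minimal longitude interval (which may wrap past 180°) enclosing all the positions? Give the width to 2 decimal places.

68.95°

Sort the longitudes: -168.65°, -152.82°, +138.23°, +165.75°.
Eastward gaps between consecutive values (wrapping around): 15.83°, 291.05°, 27.52°, 25.60°.
Largest gap = 291.05° ⇒ minimal covering band is its complement: 360° − 291.05° = 68.95°.
Band runs from +138.23° eastward to -152.82°, crossing the antimeridian.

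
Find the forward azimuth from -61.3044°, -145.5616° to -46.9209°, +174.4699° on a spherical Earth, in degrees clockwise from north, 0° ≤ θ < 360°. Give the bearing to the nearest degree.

284°

Δλ = 174.4699 − -145.5616 = 320.0315°; wrapped into (−180°, 180°]: -39.9685°.
θ = atan2( sin Δλ · cos φ₂ , cos φ₁ · sin φ₂ − sin φ₁ · cos φ₂ · cos Δλ )
  = atan2(-0.43874, 0.10845) = -76.115° → normalised to [0°, 360°): 283.885°.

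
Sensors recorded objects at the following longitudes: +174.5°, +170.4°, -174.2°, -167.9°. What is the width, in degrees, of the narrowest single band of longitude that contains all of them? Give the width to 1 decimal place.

21.7°

Sort the longitudes: -174.2°, -167.9°, +170.4°, +174.5°.
Eastward gaps between consecutive values (wrapping around): 6.3°, 338.3°, 4.1°, 11.3°.
Largest gap = 338.3° ⇒ minimal covering band is its complement: 360° − 338.3° = 21.7°.
Band runs from +170.4° eastward to -167.9°, crossing the antimeridian.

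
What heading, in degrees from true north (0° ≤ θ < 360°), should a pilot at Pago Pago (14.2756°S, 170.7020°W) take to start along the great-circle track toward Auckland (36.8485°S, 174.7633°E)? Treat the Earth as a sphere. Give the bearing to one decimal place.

Δλ = 174.7633 − -170.7020 = 345.4653°; wrapped into (−180°, 180°]: -14.5347°.
θ = atan2( sin Δλ · cos φ₂ , cos φ₁ · sin φ₂ − sin φ₁ · cos φ₂ · cos Δλ )
  = atan2(-0.20083, -0.39017) = -152.764° → normalised to [0°, 360°): 207.236°.

207.2°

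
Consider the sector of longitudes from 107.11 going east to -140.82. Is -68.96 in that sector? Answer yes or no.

No

Band width going east from +107.11° to -140.82°: ((-140.82 − 107.11) mod 360) = 112.07°.
Offset of -68.96° east of the west edge: ((-68.96 − 107.11) mod 360) = 183.93°.
183.93° > 112.07° ⇒ outside.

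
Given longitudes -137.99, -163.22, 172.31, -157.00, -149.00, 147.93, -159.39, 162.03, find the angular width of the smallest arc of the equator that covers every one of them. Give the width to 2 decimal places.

Sort the longitudes: -163.22°, -159.39°, -157.00°, -149.00°, -137.99°, +147.93°, +162.03°, +172.31°.
Eastward gaps between consecutive values (wrapping around): 3.83°, 2.39°, 8.00°, 11.01°, 285.92°, 14.10°, 10.28°, 24.47°.
Largest gap = 285.92° ⇒ minimal covering band is its complement: 360° − 285.92° = 74.08°.
Band runs from +147.93° eastward to -137.99°, crossing the antimeridian.

74.08°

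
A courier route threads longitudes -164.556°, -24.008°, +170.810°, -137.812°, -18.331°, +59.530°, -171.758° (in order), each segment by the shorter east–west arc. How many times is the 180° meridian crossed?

Leg 1: -164.556° → -24.008°, shortest Δλ = 140.548° (east) — does not cross 180°.
Leg 2: -24.008° → +170.810°, shortest Δλ = -165.182° (west) — crosses 180°.
Leg 3: +170.810° → -137.812°, shortest Δλ = 51.378° (east) — crosses 180°.
Leg 4: -137.812° → -18.331°, shortest Δλ = 119.481° (east) — does not cross 180°.
Leg 5: -18.331° → +59.530°, shortest Δλ = 77.861° (east) — does not cross 180°.
Leg 6: +59.530° → -171.758°, shortest Δλ = 128.712° (east) — crosses 180°.
Total crossings: 3.

3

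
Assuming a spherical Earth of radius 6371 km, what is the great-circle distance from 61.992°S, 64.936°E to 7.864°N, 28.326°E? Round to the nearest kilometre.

Δλ = 28.326 − 64.936 = -36.610°.
Δφ = 7.864 − -61.992 = 69.856°.
a = sin²(Δφ/2) + cos φ₁ · cos φ₂ · sin²(Δλ/2) = 0.373696.
c = 2·atan2(√a, √(1−a)) = 1.31542 rad → d = 6371·c ≈ 8380.56 km.

8381 km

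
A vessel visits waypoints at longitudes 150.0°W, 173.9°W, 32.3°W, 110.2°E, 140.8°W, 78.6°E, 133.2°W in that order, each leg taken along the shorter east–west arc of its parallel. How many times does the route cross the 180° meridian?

Leg 1: -150.0° → -173.9°, shortest Δλ = -23.9° (west) — does not cross 180°.
Leg 2: -173.9° → -32.3°, shortest Δλ = 141.6° (east) — does not cross 180°.
Leg 3: -32.3° → +110.2°, shortest Δλ = 142.5° (east) — does not cross 180°.
Leg 4: +110.2° → -140.8°, shortest Δλ = 109.0° (east) — crosses 180°.
Leg 5: -140.8° → +78.6°, shortest Δλ = -140.6° (west) — crosses 180°.
Leg 6: +78.6° → -133.2°, shortest Δλ = 148.2° (east) — crosses 180°.
Total crossings: 3.

3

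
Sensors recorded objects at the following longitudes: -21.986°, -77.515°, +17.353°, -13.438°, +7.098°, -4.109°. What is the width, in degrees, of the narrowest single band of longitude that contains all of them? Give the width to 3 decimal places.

Sort the longitudes: -77.515°, -21.986°, -13.438°, -4.109°, +7.098°, +17.353°.
Eastward gaps between consecutive values (wrapping around): 55.529°, 8.548°, 9.329°, 11.207°, 10.255°, 265.132°.
Largest gap = 265.132° ⇒ minimal covering band is its complement: 360° − 265.132° = 94.868°.
Band runs from -77.515° eastward to +17.353°.

94.868°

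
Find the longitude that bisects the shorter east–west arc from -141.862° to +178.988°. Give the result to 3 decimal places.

-161.437°

Signed shortest Δλ from -141.862° to +178.988° is -39.150°.
Midpoint longitude = -141.862° + (-39.150°)/2 = -141.862° − 19.575° = -161.437°.
(The naïve average (-141.862 + +178.988)/2 = 18.563° is on the wrong side of the globe.)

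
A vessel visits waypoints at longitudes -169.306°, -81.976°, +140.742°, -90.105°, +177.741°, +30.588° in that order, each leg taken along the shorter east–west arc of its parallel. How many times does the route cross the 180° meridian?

3

Leg 1: -169.306° → -81.976°, shortest Δλ = 87.33° (east) — does not cross 180°.
Leg 2: -81.976° → +140.742°, shortest Δλ = -137.282° (west) — crosses 180°.
Leg 3: +140.742° → -90.105°, shortest Δλ = 129.153° (east) — crosses 180°.
Leg 4: -90.105° → +177.741°, shortest Δλ = -92.154° (west) — crosses 180°.
Leg 5: +177.741° → +30.588°, shortest Δλ = -147.153° (west) — does not cross 180°.
Total crossings: 3.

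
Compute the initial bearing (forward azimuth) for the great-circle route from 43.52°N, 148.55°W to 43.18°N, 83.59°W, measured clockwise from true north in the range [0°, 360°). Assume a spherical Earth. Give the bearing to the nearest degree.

67°

Δλ = -83.59 − -148.55 = 64.96°.
θ = atan2( sin Δλ · cos φ₂ , cos φ₁ · sin φ₂ − sin φ₁ · cos φ₂ · cos Δλ )
  = atan2(0.66067, 0.28367) = 66.763° → normalised to [0°, 360°): 66.763°.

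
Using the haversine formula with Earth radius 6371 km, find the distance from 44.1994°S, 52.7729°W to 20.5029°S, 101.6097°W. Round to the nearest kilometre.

Δλ = -101.6097 − -52.7729 = -48.8368°.
Δφ = -20.5029 − -44.1994 = 23.6965°.
a = sin²(Δφ/2) + cos φ₁ · cos φ₂ · sin²(Δλ/2) = 0.156914.
c = 2·atan2(√a, √(1−a)) = 0.81458 rad → d = 6371·c ≈ 5189.72 km.

5190 km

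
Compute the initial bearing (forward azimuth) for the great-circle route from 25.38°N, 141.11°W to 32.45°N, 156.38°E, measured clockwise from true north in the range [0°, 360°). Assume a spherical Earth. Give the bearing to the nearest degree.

Δλ = 156.38 − -141.11 = 297.49°; wrapped into (−180°, 180°]: -62.51°.
θ = atan2( sin Δλ · cos φ₂ , cos φ₁ · sin φ₂ − sin φ₁ · cos φ₂ · cos Δλ )
  = atan2(-0.74858, 0.31782) = -66.996° → normalised to [0°, 360°): 293.004°.

293°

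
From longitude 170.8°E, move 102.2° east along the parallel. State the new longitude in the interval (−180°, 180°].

Start at +170.8°; shift +102.2° → +273.0°.
+273.0° lies outside (−180°, 180°]; subtract 360° → -87.0°.

87.0°W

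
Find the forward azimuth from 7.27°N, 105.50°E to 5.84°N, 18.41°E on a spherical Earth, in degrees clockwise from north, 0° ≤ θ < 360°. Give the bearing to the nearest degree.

275°

Δλ = 18.41 − 105.50 = -87.09°.
θ = atan2( sin Δλ · cos φ₂ , cos φ₁ · sin φ₂ − sin φ₁ · cos φ₂ · cos Δλ )
  = atan2(-0.99353, 0.09454) = -84.564° → normalised to [0°, 360°): 275.436°.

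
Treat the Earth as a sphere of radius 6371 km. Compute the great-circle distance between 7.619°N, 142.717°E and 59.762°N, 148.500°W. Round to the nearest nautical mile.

4373 nmi

Δλ = -148.500 − 142.717 = -291.217°; wrapped into (−180°, 180°]: 68.783°.
Δφ = 59.762 − 7.619 = 52.143°.
a = sin²(Δφ/2) + cos φ₁ · cos φ₂ · sin²(Δλ/2) = 0.352406.
c = 2·atan2(√a, √(1−a)) = 1.27114 rad → d = 6371·c ≈ 8098.46 km ≈ 4372.82 nmi.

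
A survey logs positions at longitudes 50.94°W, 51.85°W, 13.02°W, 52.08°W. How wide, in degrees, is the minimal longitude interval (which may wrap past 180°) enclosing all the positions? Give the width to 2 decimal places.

Sort the longitudes: -52.08°, -51.85°, -50.94°, -13.02°.
Eastward gaps between consecutive values (wrapping around): 0.23°, 0.91°, 37.92°, 320.94°.
Largest gap = 320.94° ⇒ minimal covering band is its complement: 360° − 320.94° = 39.06°.
Band runs from -52.08° eastward to -13.02°.

39.06°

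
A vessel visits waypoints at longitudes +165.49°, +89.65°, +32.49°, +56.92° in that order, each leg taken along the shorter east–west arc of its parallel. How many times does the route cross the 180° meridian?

0

Leg 1: +165.49° → +89.65°, shortest Δλ = -75.84° (west) — does not cross 180°.
Leg 2: +89.65° → +32.49°, shortest Δλ = -57.16° (west) — does not cross 180°.
Leg 3: +32.49° → +56.92°, shortest Δλ = 24.43° (east) — does not cross 180°.
Total crossings: 0.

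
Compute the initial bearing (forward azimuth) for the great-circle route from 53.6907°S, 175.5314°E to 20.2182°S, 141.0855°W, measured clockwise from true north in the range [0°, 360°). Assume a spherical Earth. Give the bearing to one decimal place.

61.8°

Δλ = -141.0855 − 175.5314 = -316.6169°; wrapped into (−180°, 180°]: 43.3831°.
θ = atan2( sin Δλ · cos φ₂ , cos φ₁ · sin φ₂ − sin φ₁ · cos φ₂ · cos Δλ )
  = atan2(0.64455, 0.34493) = 61.847° → normalised to [0°, 360°): 61.847°.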